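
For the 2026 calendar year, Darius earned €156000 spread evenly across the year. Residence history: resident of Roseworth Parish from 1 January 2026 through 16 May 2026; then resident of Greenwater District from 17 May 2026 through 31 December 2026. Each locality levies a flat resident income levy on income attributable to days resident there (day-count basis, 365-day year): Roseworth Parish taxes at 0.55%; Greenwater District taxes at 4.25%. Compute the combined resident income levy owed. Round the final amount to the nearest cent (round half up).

€4479.34

Roseworth Parish, 1 January – 16 May 2026: 136 days → €156000 × 0.55% × 136/365 = €319.6932
Greenwater District, 17 May – 31 December 2026: 229 days → €156000 × 4.25% × 229/365 = €4159.6438
Total = €4479.3370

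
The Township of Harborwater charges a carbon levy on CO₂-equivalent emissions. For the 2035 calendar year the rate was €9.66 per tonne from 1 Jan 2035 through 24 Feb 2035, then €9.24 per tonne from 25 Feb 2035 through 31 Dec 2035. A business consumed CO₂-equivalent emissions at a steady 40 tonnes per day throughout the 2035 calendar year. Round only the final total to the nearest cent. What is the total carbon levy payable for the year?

€135,828.00

1 Jan – 24 Feb 2035: 55 days × 40 tonnes/day = 2,200 tonnes at €9.66/tonne → €21,252.00
25 Feb – 31 Dec 2035: 310 days × 40 tonnes/day = 12,400 tonnes at €9.24/tonne → €114,576.00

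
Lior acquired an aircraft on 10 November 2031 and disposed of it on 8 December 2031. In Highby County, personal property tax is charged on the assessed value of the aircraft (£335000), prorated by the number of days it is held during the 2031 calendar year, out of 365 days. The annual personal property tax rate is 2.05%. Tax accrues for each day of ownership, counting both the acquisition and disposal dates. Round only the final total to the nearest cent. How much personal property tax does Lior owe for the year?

£545.64

Days held (10 November – 8 December 2031): 29 out of 365
Tax = £335000 × 2.05% × 29/365 = £545.6370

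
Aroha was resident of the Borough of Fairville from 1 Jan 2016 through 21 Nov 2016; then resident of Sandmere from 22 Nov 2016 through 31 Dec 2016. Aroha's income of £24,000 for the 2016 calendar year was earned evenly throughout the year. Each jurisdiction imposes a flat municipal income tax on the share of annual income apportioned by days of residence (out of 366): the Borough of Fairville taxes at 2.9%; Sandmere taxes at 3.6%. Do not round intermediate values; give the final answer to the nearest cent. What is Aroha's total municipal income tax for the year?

The Borough of Fairville, 1 Jan – 21 Nov 2016: 326 days → £24,000 × 2.9% × 326/366 = £619.9344
Sandmere, 22 Nov – 31 Dec 2016: 40 days → £24,000 × 3.6% × 40/366 = £94.4262
Total = £714.3607

£714.36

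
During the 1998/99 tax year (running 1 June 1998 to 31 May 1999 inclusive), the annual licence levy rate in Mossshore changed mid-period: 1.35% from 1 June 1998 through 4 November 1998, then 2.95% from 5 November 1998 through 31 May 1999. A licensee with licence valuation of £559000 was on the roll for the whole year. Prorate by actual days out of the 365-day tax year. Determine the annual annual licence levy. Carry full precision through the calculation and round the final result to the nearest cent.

£12643.35

1 June – 4 November 1998: 157 days at 1.35% → £559000 × 1.35% × 157/365 = £3246.0288
5 November 1998 – 31 May 1999: 208 days at 2.95% → £559000 × 2.95% × 208/365 = £9397.3260
Total = £12643.3548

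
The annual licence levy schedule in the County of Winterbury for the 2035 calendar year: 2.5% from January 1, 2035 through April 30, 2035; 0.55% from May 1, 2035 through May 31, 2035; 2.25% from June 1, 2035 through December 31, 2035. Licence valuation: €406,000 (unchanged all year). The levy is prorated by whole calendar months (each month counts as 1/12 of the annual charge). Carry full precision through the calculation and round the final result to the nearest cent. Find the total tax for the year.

€8,898.17

January 1 – April 30, 2035: 4 months at 2.5% → €406,000 × 2.5% × 4/12 = €3,383.3333
May 1 – May 31, 2035: 1 month at 0.55% → €406,000 × 0.55% × 1/12 = €186.0833
June 1 – December 31, 2035: 7 months at 2.25% → €406,000 × 2.25% × 7/12 = €5,328.7500
Total = €8,898.1667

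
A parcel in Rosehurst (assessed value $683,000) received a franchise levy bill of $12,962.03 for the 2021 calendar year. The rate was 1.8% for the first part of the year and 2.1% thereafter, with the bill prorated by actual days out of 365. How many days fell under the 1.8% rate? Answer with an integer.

Let d = days at the first rate; then 365 − d days at the second rate.
$683,000 × [1.8%·d + 2.1%·(365−d)] / 365 = $12,962.03
Solving gives d = 246, so the new rate took effect on 4 September 2021.

246 days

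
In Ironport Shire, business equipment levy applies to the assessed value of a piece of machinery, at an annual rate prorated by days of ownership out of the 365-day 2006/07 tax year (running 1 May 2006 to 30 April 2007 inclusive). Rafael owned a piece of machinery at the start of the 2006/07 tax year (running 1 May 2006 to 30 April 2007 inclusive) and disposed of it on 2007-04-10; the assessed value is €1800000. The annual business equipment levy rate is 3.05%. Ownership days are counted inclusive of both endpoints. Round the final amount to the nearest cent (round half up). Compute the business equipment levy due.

€51891.78

Days held (2006-05-01 to 2007-04-10): 345 out of 365
Tax = €1800000 × 3.05% × 345/365 = €51891.7808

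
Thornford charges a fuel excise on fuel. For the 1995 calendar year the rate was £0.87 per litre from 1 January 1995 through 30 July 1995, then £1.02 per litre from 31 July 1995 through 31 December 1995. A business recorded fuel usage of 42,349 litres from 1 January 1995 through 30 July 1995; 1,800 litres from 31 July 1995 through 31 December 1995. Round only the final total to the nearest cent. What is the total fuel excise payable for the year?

1 January – 30 July 1995: 42,349 litres at £0.87/litre → £36843.63
31 July – 31 December 1995: 1,800 litres at £1.02/litre → £1836.00

£38679.63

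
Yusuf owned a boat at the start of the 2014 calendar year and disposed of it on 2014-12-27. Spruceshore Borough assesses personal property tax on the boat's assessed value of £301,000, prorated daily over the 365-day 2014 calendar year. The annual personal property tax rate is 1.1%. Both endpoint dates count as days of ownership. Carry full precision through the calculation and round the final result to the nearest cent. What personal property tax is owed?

Days held (2014-01-01 to 2014-12-27): 361 out of 365
Tax = £301,000 × 1.1% × 361/365 = £3,274.7151

£3,274.72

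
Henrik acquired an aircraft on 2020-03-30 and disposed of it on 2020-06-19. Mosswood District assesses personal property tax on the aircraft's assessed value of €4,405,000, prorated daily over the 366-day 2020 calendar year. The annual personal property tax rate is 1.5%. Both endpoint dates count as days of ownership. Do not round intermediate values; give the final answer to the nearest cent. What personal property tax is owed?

Days held (2020-03-30 to 2020-06-19): 82 out of 366
Tax = €4,405,000 × 1.5% × 82/366 = €14,803.6885

€14,803.69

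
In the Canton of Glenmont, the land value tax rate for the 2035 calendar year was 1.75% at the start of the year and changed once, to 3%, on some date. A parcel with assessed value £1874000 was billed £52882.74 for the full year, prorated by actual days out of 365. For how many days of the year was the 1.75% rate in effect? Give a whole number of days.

52 days

Let d = days at the first rate; then 365 − d days at the second rate.
£1874000 × [1.75%·d + 3%·(365−d)] / 365 = £52882.74
Solving gives d = 52, so the new rate took effect on February 22, 2035.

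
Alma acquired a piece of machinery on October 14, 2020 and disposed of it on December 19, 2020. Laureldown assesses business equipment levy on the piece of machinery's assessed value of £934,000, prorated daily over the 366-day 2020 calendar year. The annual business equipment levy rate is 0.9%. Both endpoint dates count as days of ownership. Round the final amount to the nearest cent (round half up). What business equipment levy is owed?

Days held (October 14 – December 19, 2020): 67 out of 366
Tax = £934,000 × 0.9% × 67/366 = £1,538.8033

£1,538.80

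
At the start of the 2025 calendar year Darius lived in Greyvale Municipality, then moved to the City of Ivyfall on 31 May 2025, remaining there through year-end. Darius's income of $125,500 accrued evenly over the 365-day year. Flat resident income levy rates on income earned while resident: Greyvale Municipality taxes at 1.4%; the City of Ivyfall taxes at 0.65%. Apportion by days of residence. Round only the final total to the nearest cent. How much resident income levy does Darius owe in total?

$1,202.57

Greyvale Municipality, 1 Jan – 30 May 2025: 150 days → $125,500 × 1.4% × 150/365 = $722.0548
The City of Ivyfall, 31 May – 31 Dec 2025: 215 days → $125,500 × 0.65% × 215/365 = $480.5103
Total = $1,202.5651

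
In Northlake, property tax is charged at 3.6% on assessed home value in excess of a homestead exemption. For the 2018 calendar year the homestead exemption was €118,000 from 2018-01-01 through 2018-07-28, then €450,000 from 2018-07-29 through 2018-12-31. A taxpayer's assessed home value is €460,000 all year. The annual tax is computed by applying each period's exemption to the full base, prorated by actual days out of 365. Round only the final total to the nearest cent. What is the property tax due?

€7,203.75

2018-01-01 to 2018-07-28: 209 days, exemption €118,000 → (€460,000 − €118,000) × 3.6% × 209/365 = €7,049.8849
2018-07-29 to 2018-12-31: 156 days, exemption €450,000 → (€460,000 − €450,000) × 3.6% × 156/365 = €153.8630
Total = €7,203.7479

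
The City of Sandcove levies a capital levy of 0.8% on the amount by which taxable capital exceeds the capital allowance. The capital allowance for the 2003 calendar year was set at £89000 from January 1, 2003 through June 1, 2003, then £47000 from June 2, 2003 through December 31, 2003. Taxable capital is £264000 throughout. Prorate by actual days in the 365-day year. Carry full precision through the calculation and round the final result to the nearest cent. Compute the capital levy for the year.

£1596.08

January 1 – June 1, 2003: 152 days, exemption £89000 → (£264000 − £89000) × 0.8% × 152/365 = £583.0137
June 2 – December 31, 2003: 213 days, exemption £47000 → (£264000 − £47000) × 0.8% × 213/365 = £1013.0630
Total = £1596.0767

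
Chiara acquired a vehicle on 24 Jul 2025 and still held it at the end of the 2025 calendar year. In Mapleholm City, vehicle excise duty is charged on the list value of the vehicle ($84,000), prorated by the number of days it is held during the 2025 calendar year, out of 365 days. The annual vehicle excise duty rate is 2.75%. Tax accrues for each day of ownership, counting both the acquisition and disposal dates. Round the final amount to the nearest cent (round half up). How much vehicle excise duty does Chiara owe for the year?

Days held (24 Jul – 31 Dec 2025): 161 out of 365
Tax = $84,000 × 2.75% × 161/365 = $1,018.9315

$1,018.93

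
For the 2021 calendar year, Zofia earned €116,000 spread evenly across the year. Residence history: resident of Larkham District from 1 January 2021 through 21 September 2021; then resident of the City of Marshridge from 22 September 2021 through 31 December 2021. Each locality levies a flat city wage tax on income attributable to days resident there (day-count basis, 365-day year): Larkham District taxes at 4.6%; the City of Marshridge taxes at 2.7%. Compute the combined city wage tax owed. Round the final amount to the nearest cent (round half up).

Larkham District, 1 January – 21 September 2021: 264 days → €116,000 × 4.6% × 264/365 = €3,859.4630
The City of Marshridge, 22 September – 31 December 2021: 101 days → €116,000 × 2.7% × 101/365 = €866.6630
Total = €4,726.1260

€4,726.13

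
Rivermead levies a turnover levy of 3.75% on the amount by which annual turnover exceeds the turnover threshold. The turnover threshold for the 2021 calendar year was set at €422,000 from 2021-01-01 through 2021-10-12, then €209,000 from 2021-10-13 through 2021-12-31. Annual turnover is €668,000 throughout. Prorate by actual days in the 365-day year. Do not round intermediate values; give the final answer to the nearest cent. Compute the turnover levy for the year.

€10,975.68

2021-01-01 to 2021-10-12: 285 days, exemption €422,000 → (€668,000 − €422,000) × 3.75% × 285/365 = €7,203.0822
2021-10-13 to 2021-12-31: 80 days, exemption €209,000 → (€668,000 − €209,000) × 3.75% × 80/365 = €3,772.6027
Total = €10,975.6849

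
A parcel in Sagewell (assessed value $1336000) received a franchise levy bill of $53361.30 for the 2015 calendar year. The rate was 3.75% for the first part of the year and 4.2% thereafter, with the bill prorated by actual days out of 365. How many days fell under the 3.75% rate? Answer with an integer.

167 days

Let d = days at the first rate; then 365 − d days at the second rate.
$1336000 × [3.75%·d + 4.2%·(365−d)] / 365 = $53361.30
Solving gives d = 167, so the new rate took effect on 17 June 2015.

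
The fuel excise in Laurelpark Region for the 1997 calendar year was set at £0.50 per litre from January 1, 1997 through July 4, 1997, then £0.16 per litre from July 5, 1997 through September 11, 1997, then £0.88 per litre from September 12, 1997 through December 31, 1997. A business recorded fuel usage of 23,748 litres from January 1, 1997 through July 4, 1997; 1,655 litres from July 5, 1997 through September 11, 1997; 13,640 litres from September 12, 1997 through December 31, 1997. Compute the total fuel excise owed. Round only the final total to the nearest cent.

£24,142.00

January 1 – July 4, 1997: 23,748 litres at £0.50/litre → £11,874.00
July 5 – September 11, 1997: 1,655 litres at £0.16/litre → £264.80
September 12 – December 31, 1997: 13,640 litres at £0.88/litre → £12,003.20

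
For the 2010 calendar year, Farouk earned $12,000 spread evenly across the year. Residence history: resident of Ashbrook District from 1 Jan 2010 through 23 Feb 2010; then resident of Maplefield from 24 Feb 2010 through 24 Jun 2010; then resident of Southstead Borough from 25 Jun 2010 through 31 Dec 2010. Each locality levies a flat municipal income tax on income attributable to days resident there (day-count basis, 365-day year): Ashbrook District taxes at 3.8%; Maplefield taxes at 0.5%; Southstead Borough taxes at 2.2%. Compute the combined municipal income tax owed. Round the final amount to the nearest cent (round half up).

Ashbrook District, 1 Jan – 23 Feb 2010: 54 days → $12,000 × 3.8% × 54/365 = $67.4630
Maplefield, 24 Feb – 24 Jun 2010: 121 days → $12,000 × 0.5% × 121/365 = $19.8904
Southstead Borough, 25 Jun – 31 Dec 2010: 190 days → $12,000 × 2.2% × 190/365 = $137.4247
Total = $224.7781

$224.78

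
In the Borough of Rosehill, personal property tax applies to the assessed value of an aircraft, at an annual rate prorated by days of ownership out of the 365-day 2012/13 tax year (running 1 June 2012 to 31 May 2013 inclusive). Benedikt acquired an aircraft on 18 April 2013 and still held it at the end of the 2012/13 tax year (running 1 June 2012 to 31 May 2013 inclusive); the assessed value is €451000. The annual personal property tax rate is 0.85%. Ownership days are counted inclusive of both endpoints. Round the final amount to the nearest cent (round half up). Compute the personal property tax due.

Days held (18 April – 31 May 2013): 44 out of 365
Tax = €451000 × 0.85% × 44/365 = €462.1205

€462.12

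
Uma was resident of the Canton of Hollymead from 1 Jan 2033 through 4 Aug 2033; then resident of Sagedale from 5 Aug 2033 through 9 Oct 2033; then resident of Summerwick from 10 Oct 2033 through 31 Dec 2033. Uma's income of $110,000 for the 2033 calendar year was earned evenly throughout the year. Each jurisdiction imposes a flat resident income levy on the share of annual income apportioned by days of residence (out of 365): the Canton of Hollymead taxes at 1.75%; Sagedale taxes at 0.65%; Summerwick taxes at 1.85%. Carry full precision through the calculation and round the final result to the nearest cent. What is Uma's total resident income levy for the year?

The Canton of Hollymead, 1 Jan – 4 Aug 2033: 216 days → $110,000 × 1.75% × 216/365 = $1,139.1781
Sagedale, 5 Aug – 9 Oct 2033: 66 days → $110,000 × 0.65% × 66/365 = $129.2877
Summerwick, 10 Oct – 31 Dec 2033: 83 days → $110,000 × 1.85% × 83/365 = $462.7534
Total = $1,731.2192

$1,731.22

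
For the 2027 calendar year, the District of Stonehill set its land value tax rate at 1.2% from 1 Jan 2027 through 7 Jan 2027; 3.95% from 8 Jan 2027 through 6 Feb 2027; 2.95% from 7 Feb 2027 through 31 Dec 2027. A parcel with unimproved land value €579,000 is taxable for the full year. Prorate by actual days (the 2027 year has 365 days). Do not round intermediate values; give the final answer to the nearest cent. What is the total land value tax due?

1 Jan – 7 Jan 2027: 7 days at 1.2% → €579,000 × 1.2% × 7/365 = €133.2493
8 Jan – 6 Feb 2027: 30 days at 3.95% → €579,000 × 3.95% × 30/365 = €1,879.7671
7 Feb – 31 Dec 2027: 328 days at 2.95% → €579,000 × 2.95% × 328/365 = €15,349.0521
Total = €17,362.0685

€17,362.07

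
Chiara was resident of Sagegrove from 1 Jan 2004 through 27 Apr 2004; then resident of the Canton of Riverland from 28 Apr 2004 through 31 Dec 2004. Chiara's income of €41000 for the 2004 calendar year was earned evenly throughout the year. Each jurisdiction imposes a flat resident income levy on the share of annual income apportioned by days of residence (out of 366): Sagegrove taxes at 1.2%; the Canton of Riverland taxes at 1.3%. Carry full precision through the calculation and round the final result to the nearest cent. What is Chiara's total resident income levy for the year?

Sagegrove, 1 Jan – 27 Apr 2004: 118 days → €41000 × 1.2% × 118/366 = €158.6230
The Canton of Riverland, 28 Apr – 31 Dec 2004: 248 days → €41000 × 1.3% × 248/366 = €361.1585
Total = €519.7814

€519.78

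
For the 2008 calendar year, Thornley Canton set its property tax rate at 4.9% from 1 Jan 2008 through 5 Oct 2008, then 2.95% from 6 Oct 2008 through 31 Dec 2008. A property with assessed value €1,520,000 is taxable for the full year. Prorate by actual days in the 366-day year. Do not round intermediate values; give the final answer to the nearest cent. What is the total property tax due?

€67,434.43

1 Jan – 5 Oct 2008: 279 days at 4.9% → €1,520,000 × 4.9% × 279/366 = €56,775.7377
6 Oct – 31 Dec 2008: 87 days at 2.95% → €1,520,000 × 2.95% × 87/366 = €10,658.6885
Total = €67,434.4262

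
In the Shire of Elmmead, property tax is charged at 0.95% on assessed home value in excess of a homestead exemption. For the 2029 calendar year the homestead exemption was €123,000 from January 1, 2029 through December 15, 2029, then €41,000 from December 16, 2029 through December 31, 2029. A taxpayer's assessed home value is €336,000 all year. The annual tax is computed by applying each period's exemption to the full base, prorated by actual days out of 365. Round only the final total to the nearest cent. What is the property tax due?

January 1 – December 15, 2029: 349 days, exemption €123,000 → (€336,000 − €123,000) × 0.95% × 349/365 = €1,934.7986
December 16 – December 31, 2029: 16 days, exemption €41,000 → (€336,000 − €41,000) × 0.95% × 16/365 = €122.8493
Total = €2,057.6479

€2,057.65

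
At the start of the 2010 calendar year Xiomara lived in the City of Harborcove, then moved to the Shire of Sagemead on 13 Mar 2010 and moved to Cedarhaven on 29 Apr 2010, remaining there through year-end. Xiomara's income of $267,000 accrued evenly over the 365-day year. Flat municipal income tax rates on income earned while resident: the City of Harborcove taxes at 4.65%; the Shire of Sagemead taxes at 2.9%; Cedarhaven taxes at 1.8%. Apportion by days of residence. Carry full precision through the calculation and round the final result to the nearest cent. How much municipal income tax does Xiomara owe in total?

The City of Harborcove, 1 Jan – 12 Mar 2010: 71 days → $267,000 × 4.65% × 71/365 = $2,415.0699
The Shire of Sagemead, 13 Mar – 28 Apr 2010: 47 days → $267,000 × 2.9% × 47/365 = $997.0438
Cedarhaven, 29 Apr – 31 Dec 2010: 247 days → $267,000 × 1.8% × 247/365 = $3,252.2795
Total = $6,664.3932

$6,664.39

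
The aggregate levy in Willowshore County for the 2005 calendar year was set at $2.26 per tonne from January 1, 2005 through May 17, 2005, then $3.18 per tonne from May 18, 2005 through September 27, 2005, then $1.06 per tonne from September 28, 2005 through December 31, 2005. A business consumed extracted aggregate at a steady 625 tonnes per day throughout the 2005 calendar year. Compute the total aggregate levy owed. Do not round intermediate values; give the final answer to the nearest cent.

$520,787.50

January 1 – May 17, 2005: 137 days × 625 tonnes/day = 85,625 tonnes at $2.26/tonne → $193,512.50
May 18 – September 27, 2005: 133 days × 625 tonnes/day = 83,125 tonnes at $3.18/tonne → $264,337.50
September 28 – December 31, 2005: 95 days × 625 tonnes/day = 59,375 tonnes at $1.06/tonne → $62,937.50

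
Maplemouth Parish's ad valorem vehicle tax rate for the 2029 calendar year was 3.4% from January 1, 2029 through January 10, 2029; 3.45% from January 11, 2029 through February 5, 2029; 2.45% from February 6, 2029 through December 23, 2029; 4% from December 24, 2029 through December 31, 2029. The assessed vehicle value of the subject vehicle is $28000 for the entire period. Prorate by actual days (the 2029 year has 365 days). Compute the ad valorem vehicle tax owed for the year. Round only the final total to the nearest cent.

$722.75

January 1 – January 10, 2029: 10 days at 3.4% → $28000 × 3.4% × 10/365 = $26.0822
January 11 – February 5, 2029: 26 days at 3.45% → $28000 × 3.45% × 26/365 = $68.8110
February 6 – December 23, 2029: 321 days at 2.45% → $28000 × 2.45% × 321/365 = $603.3041
December 24 – December 31, 2029: 8 days at 4% → $28000 × 4% × 8/365 = $24.5479
Total = $722.7452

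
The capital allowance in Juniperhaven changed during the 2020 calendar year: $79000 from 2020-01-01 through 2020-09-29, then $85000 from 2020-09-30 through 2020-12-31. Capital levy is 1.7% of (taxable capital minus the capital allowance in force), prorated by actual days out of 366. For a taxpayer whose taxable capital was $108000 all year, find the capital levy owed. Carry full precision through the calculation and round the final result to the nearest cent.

2020-01-01 to 2020-09-29: 273 days, exemption $79000 → ($108000 − $79000) × 1.7% × 273/366 = $367.7295
2020-09-30 to 2020-12-31: 93 days, exemption $85000 → ($108000 − $85000) × 1.7% × 93/366 = $99.3525
Total = $467.0820

$467.08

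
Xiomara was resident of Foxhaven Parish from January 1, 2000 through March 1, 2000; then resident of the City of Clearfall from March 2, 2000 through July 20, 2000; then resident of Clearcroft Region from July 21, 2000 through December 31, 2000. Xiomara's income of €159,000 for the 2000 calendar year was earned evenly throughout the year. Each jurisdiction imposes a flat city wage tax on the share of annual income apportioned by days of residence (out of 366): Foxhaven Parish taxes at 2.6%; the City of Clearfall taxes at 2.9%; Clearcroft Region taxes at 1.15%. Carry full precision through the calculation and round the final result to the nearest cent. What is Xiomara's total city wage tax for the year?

€3,284.70

Foxhaven Parish, January 1 – March 1, 2000: 61 days → €159,000 × 2.6% × 61/366 = €689.0000
The City of Clearfall, March 2 – July 20, 2000: 141 days → €159,000 × 2.9% × 141/366 = €1,776.3689
Clearcroft Region, July 21 – December 31, 2000: 164 days → €159,000 × 1.15% × 164/366 = €819.3279
Total = €3,284.6967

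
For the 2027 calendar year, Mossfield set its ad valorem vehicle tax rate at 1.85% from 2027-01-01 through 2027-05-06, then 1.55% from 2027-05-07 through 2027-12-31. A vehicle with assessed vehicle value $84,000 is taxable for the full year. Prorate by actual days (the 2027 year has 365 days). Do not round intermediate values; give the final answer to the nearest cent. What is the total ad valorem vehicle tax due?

2027-01-01 to 2027-05-06: 126 days at 1.85% → $84,000 × 1.85% × 126/365 = $536.4493
2027-05-07 to 2027-12-31: 239 days at 1.55% → $84,000 × 1.55% × 239/365 = $852.5425
Total = $1,388.9918

$1,388.99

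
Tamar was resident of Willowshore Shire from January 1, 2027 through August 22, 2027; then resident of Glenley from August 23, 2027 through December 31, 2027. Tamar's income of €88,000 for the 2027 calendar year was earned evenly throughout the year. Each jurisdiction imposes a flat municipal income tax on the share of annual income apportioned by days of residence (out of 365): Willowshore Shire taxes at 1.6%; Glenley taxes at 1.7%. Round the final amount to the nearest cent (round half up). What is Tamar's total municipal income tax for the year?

Willowshore Shire, January 1 – August 22, 2027: 234 days → €88,000 × 1.6% × 234/365 = €902.6630
Glenley, August 23 – December 31, 2027: 131 days → €88,000 × 1.7% × 131/365 = €536.9205
Total = €1,439.5836

€1,439.58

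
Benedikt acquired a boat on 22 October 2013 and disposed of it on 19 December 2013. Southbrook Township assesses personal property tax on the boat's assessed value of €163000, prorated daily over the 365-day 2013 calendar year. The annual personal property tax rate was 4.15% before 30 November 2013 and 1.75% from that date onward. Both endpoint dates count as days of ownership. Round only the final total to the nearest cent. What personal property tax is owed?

€879.08

22 October – 29 November 2013: 39 days at 4.15% → €163000 × 4.15% × 39/365 = €722.7822
30 November – 19 December 2013: 20 days at 1.75% → €163000 × 1.75% × 20/365 = €156.3014
Total = €879.0836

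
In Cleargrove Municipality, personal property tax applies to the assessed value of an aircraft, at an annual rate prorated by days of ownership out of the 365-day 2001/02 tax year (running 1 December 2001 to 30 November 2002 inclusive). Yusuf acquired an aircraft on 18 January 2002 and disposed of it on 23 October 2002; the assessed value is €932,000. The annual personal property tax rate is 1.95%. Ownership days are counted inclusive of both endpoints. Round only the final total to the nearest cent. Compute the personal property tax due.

Days held (18 January – 23 October 2002): 279 out of 365
Tax = €932,000 × 1.95% × 279/365 = €13,891.9068

€13,891.91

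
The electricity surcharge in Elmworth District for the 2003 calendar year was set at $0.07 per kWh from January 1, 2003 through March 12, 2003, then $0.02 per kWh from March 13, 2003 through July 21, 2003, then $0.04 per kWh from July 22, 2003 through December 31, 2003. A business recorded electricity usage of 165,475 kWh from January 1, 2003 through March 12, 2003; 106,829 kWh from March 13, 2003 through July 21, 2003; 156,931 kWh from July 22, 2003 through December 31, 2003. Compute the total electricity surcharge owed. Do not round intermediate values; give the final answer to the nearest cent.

$19,997.07

January 1 – March 12, 2003: 165,475 kWh at $0.07/kWh → $11,583.25
March 13 – July 21, 2003: 106,829 kWh at $0.02/kWh → $2,136.58
July 22 – December 31, 2003: 156,931 kWh at $0.04/kWh → $6,277.24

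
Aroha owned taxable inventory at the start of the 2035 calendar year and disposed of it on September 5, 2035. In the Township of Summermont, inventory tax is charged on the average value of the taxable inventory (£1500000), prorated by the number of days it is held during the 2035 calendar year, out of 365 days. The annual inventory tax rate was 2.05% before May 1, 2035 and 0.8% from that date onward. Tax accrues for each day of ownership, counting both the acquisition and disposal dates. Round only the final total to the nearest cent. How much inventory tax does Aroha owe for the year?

January 1 – April 30, 2035: 120 days at 2.05% → £1500000 × 2.05% × 120/365 = £10109.5890
May 1 – September 5, 2035: 128 days at 0.8% → £1500000 × 0.8% × 128/365 = £4208.2192
Total = £14317.8082

£14317.81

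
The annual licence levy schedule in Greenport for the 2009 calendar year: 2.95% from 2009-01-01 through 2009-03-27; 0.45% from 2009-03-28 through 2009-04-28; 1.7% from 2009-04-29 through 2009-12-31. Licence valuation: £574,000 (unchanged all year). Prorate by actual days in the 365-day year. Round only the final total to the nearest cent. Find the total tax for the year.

2009-01-01 to 2009-03-27: 86 days at 2.95% → £574,000 × 2.95% × 86/365 = £3,989.6932
2009-03-28 to 2009-04-28: 32 days at 0.45% → £574,000 × 0.45% × 32/365 = £226.4548
2009-04-29 to 2009-12-31: 247 days at 1.7% → £574,000 × 1.7% × 247/365 = £6,603.3589
Total = £10,819.5068

£10,819.51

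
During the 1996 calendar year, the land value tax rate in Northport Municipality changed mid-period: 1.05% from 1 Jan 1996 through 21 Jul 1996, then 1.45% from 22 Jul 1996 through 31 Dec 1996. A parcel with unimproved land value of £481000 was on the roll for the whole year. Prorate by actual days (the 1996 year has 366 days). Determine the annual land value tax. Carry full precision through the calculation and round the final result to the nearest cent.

£5907.36

1 Jan – 21 Jul 1996: 203 days at 1.05% → £481000 × 1.05% × 203/366 = £2801.2336
22 Jul – 31 Dec 1996: 163 days at 1.45% → £481000 × 1.45% × 163/366 = £3106.1298
Total = £5907.3634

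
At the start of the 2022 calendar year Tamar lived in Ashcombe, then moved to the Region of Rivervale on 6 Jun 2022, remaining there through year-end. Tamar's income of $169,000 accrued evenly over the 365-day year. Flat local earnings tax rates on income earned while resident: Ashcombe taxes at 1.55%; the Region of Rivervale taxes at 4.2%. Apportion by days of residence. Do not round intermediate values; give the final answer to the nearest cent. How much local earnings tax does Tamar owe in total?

Ashcombe, 1 Jan – 5 Jun 2022: 156 days → $169,000 × 1.55% × 156/365 = $1,119.5671
The Region of Rivervale, 6 Jun – 31 Dec 2022: 209 days → $169,000 × 4.2% × 209/365 = $4,064.3342
Total = $5,183.9014

$5,183.90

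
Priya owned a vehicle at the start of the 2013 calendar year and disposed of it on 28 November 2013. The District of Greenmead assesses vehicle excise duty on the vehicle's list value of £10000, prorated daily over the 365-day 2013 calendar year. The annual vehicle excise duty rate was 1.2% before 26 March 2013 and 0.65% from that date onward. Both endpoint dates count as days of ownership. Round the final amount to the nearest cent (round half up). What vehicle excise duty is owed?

1 January – 25 March 2013: 84 days at 1.2% → £10000 × 1.2% × 84/365 = £27.6164
26 March – 28 November 2013: 248 days at 0.65% → £10000 × 0.65% × 248/365 = £44.1644
Total = £71.7808

£71.78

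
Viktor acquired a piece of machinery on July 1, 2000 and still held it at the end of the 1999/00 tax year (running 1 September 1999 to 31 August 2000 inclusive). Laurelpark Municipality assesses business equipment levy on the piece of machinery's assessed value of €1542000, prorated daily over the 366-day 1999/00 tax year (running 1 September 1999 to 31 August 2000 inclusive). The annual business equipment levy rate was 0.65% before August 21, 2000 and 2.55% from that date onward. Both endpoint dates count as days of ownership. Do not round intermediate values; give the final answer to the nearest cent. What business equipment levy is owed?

€2578.43

July 1 – August 20, 2000: 51 days at 0.65% → €1542000 × 0.65% × 51/366 = €1396.6475
August 21 – August 31, 2000: 11 days at 2.55% → €1542000 × 2.55% × 11/366 = €1181.7787
Total = €2578.4262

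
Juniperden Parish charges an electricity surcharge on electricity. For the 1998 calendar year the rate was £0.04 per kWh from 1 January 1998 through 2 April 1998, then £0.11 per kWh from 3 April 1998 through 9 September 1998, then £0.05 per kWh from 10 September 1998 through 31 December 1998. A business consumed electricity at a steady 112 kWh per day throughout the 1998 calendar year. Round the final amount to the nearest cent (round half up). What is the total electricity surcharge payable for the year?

1 January – 2 April 1998: 92 days × 112 kWh/day = 10,304 kWh at £0.04/kWh → £412.16
3 April – 9 September 1998: 160 days × 112 kWh/day = 17,920 kWh at £0.11/kWh → £1,971.20
10 September – 31 December 1998: 113 days × 112 kWh/day = 12,656 kWh at £0.05/kWh → £632.80

£3,016.16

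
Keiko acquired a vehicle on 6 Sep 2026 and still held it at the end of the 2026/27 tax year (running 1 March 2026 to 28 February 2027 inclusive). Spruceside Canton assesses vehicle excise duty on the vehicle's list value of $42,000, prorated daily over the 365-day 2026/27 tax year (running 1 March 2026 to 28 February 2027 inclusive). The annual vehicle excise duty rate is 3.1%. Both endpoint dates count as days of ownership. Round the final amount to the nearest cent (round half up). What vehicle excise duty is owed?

Days held (6 Sep 2026 – 28 Feb 2027): 176 out of 365
Tax = $42,000 × 3.1% × 176/365 = $627.8137

$627.81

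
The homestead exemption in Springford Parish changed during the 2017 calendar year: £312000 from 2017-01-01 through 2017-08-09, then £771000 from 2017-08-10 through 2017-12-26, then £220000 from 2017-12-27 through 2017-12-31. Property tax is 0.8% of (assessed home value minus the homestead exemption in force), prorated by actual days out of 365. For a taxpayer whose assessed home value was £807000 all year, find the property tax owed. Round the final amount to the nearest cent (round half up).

£2571.70

2017-01-01 to 2017-08-09: 221 days, exemption £312000 → (£807000 − £312000) × 0.8% × 221/365 = £2397.6986
2017-08-10 to 2017-12-26: 139 days, exemption £771000 → (£807000 − £771000) × 0.8% × 139/365 = £109.6767
2017-12-27 to 2017-12-31: 5 days, exemption £220000 → (£807000 − £220000) × 0.8% × 5/365 = £64.3288
Total = £2571.7041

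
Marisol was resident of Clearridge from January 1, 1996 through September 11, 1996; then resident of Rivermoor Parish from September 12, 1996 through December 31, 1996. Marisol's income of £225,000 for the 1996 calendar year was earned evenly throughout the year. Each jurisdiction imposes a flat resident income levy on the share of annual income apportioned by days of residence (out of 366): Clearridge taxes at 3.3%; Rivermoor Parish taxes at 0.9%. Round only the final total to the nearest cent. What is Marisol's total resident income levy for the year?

£5,787.30

Clearridge, January 1 – September 11, 1996: 255 days → £225,000 × 3.3% × 255/366 = £5,173.1557
Rivermoor Parish, September 12 – December 31, 1996: 111 days → £225,000 × 0.9% × 111/366 = £614.1393
Total = £5,787.2951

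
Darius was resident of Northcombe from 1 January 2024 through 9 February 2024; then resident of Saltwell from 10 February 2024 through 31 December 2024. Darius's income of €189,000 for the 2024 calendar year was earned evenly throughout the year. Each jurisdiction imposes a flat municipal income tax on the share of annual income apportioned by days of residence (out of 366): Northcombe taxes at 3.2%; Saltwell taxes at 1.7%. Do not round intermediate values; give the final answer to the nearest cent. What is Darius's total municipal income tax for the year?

Northcombe, 1 January – 9 February 2024: 40 days → €189,000 × 3.2% × 40/366 = €660.9836
Saltwell, 10 February – 31 December 2024: 326 days → €189,000 × 1.7% × 326/366 = €2,861.8525
Total = €3,522.8361

€3,522.84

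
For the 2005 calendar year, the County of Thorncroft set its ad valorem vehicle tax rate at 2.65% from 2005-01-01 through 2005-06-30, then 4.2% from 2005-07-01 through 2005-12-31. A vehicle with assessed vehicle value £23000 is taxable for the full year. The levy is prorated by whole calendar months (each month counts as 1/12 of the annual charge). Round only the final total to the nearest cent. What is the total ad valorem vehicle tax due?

£787.75

2005-01-01 to 2005-06-30: 6 months at 2.65% → £23000 × 2.65% × 6/12 = £304.7500
2005-07-01 to 2005-12-31: 6 months at 4.2% → £23000 × 4.2% × 6/12 = £483.0000
Total = £787.7500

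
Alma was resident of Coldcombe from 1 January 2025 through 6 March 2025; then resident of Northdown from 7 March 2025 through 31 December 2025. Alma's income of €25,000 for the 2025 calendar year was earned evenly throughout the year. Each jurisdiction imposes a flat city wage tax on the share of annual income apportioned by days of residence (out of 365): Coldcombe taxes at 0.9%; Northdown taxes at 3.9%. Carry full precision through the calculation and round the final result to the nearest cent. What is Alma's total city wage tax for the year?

€841.44

Coldcombe, 1 January – 6 March 2025: 65 days → €25,000 × 0.9% × 65/365 = €40.0685
Northdown, 7 March – 31 December 2025: 300 days → €25,000 × 3.9% × 300/365 = €801.3699
Total = €841.4384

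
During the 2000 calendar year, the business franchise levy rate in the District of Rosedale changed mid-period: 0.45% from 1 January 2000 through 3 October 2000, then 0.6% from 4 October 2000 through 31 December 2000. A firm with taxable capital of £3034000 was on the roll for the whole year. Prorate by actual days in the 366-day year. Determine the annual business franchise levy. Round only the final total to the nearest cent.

£14759.66

1 January – 3 October 2000: 277 days at 0.45% → £3034000 × 0.45% × 277/366 = £10333.0082
4 October – 31 December 2000: 89 days at 0.6% → £3034000 × 0.6% × 89/366 = £4426.6557
Total = £14759.6639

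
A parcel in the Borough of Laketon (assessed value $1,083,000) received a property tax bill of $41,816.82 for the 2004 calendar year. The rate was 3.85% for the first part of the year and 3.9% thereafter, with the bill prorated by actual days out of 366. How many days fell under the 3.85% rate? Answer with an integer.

Let d = days at the first rate; then 366 − d days at the second rate.
$1,083,000 × [3.85%·d + 3.9%·(366−d)] / 366 = $41,816.82
Solving gives d = 284, so the new rate took effect on October 11, 2004.

284 days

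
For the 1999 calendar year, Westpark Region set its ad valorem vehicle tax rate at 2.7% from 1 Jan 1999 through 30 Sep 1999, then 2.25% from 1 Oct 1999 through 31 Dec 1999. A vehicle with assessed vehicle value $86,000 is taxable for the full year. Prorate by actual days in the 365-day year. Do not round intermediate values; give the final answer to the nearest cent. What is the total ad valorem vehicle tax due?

1 Jan – 30 Sep 1999: 273 days at 2.7% → $86,000 × 2.7% × 273/365 = $1,736.7288
1 Oct – 31 Dec 1999: 92 days at 2.25% → $86,000 × 2.25% × 92/365 = $487.7260
Total = $2,224.4548

$2,224.45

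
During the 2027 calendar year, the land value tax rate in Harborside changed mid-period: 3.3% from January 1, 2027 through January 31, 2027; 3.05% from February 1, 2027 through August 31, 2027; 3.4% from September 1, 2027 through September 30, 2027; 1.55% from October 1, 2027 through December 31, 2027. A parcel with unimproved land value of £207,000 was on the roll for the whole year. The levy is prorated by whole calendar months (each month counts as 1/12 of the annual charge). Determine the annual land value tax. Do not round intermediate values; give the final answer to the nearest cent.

January 1 – January 31, 2027: 1 month at 3.3% → £207,000 × 3.3% × 1/12 = £569.2500
February 1 – August 31, 2027: 7 months at 3.05% → £207,000 × 3.05% × 7/12 = £3,682.8750
September 1 – September 30, 2027: 1 month at 3.4% → £207,000 × 3.4% × 1/12 = £586.5000
October 1 – December 31, 2027: 3 months at 1.55% → £207,000 × 1.55% × 3/12 = £802.1250
Total = £5,640.7500

£5,640.75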